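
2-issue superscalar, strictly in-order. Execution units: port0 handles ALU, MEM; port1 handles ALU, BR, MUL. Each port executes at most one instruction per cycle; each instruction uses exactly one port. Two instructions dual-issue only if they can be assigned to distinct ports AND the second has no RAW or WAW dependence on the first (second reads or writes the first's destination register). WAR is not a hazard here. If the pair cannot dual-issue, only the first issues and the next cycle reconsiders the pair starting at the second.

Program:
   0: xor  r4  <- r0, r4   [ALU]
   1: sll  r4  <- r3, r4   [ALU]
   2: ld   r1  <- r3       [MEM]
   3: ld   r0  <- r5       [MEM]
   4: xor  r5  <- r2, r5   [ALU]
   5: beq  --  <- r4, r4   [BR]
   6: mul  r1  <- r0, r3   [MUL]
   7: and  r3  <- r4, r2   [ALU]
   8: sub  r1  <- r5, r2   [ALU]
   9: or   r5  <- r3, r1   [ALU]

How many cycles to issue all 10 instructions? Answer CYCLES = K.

CYCLES = 7

[0] i0  xor  -- RAW+WAW r4
[1] i1+i2  sll/ld  -- 2-wide
[2] i3+i4  ld/xor  -- 2-wide
[3] i5  beq  -- no-port BR/MUL
[4] i6+i7  mul/and  -- 2-wide
[5] i8  sub  -- RAW r1
[6] i9  or  -- tail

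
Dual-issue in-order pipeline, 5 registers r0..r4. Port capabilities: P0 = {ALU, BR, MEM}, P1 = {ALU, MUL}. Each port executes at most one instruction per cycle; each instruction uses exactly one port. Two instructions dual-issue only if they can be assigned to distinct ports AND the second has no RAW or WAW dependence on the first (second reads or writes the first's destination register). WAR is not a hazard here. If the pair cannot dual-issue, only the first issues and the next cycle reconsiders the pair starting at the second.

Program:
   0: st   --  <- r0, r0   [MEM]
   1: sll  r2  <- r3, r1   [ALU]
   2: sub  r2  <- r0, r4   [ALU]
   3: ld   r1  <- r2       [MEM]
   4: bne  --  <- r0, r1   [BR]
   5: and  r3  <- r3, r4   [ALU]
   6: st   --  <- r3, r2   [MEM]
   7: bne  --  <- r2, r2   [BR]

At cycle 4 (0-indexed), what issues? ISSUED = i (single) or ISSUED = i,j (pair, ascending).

ISSUED = 6

[0] i0+i1  st/sll  -- dual
[1] i2  sub  -- RAW r2
[2] i3  ld  -- no-port MEM/BR
[3] i4+i5  bne/and  -- dual
[4] i6  st  -- no-port MEM/BR
[5] i7  bne  -- tail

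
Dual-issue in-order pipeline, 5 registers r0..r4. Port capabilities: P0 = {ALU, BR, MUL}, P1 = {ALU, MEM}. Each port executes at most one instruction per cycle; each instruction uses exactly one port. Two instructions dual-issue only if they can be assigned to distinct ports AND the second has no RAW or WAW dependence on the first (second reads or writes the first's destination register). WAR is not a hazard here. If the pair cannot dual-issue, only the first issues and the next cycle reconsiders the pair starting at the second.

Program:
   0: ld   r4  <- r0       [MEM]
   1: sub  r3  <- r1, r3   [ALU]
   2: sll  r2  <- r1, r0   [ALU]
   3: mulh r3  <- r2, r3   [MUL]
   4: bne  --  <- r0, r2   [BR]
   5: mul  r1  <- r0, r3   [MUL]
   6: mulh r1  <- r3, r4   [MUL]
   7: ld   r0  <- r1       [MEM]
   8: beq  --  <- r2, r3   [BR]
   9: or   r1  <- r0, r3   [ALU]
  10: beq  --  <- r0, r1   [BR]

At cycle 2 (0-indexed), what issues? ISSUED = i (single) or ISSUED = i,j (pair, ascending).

0. ld+sub @i0+i1  | 2-wide
1. sll @i2  | RAW r2
2. mulh @i3  | no-port MUL/BR
3. bne @i4  | no-port BR/MUL
4. mul @i5  | no-port MUL/MUL
5. mulh @i6  | RAW r1
6. ld+beq @i7+i8  | 2-wide
7. or @i9  | RAW r1
8. beq @i10  | tail

ISSUED = 3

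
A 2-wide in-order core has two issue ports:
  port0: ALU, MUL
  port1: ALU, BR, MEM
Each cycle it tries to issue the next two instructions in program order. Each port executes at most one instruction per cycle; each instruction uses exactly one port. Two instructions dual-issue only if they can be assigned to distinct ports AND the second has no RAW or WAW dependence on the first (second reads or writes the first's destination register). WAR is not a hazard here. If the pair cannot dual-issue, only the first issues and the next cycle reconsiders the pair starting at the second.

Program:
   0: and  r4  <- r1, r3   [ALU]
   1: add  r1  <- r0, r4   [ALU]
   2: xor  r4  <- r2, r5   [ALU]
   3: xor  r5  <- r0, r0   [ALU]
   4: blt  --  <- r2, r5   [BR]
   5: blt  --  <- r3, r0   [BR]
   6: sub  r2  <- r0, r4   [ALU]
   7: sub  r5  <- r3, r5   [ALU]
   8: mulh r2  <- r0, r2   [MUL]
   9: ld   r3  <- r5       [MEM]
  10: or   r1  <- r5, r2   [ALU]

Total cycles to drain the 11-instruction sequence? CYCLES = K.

CYCLES = 7

t=0 i0:and ; RAW r4
t=1 i1,i2:add/xor ; dual
t=2 i3:xor ; RAW r5
t=3 i4:blt ; no-port BR/BR
t=4 i5,i6:blt/sub ; dual
t=5 i7,i8:sub/mulh ; dual
t=6 i9,i10:ld/or ; dual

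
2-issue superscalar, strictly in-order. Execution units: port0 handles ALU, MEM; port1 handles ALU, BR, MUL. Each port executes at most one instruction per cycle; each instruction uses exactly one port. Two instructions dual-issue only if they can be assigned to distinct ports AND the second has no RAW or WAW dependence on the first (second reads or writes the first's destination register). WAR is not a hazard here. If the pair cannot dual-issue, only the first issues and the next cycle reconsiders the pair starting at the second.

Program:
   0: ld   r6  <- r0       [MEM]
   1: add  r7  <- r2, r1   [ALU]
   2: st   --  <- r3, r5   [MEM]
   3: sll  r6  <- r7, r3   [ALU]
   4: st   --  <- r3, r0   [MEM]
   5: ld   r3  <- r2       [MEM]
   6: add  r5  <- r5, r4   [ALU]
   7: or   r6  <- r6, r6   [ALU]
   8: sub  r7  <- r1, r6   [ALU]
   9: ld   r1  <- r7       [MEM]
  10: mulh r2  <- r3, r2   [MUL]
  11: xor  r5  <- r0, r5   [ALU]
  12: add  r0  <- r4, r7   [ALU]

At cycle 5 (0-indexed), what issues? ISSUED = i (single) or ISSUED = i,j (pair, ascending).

ISSUED = 8

#0 head=0: ld;add i0/i1 dual
#1 head=2: st;sll i2/i3 dual
#2 head=4: st i4 no-port MEM/MEM
#3 head=5: ld;add i5/i6 dual
#4 head=7: or i7 RAW r6
#5 head=8: sub i8 RAW r7
#6 head=9: ld;mulh i9/i10 dual
#7 head=11: xor;add i11/i12 dual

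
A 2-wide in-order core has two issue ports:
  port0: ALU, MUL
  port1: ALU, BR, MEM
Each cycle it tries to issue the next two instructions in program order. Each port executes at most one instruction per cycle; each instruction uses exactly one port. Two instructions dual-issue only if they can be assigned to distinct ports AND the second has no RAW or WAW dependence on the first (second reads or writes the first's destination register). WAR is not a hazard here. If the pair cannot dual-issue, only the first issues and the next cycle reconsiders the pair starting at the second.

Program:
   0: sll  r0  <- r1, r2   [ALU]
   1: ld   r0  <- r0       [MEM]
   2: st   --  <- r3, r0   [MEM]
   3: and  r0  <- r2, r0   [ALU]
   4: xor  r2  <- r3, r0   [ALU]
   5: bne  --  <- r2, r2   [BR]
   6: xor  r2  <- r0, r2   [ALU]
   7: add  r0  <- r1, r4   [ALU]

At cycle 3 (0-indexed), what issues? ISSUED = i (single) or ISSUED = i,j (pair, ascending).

ISSUED = 4

[0] i0  sll.ALU  -- RAW+WAW r0
[1] i1  ld.MEM  -- no-port MEM/MEM
[2] i2&i3  st.MEM+and.ALU  -- dual
[3] i4  xor.ALU  -- RAW r2
[4] i5&i6  bne.BR+xor.ALU  -- dual
[5] i7  add.ALU  -- tail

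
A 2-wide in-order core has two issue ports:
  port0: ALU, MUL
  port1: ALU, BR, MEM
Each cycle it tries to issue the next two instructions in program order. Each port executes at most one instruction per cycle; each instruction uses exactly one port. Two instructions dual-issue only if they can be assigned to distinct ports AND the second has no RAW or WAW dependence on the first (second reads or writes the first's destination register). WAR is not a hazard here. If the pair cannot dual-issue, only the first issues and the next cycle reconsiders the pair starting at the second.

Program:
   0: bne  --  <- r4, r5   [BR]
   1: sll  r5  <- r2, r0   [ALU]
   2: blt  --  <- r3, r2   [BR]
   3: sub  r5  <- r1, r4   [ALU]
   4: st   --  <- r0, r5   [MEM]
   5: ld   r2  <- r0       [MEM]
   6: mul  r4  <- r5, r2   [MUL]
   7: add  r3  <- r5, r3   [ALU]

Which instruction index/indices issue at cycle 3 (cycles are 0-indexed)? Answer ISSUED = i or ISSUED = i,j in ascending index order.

  cy0 -> i0+i1 (bne.BR+sll.ALU) 2-wide
  cy1 -> i2+i3 (blt.BR+sub.ALU) 2-wide
  cy2 -> i4 (st.MEM) no-port MEM/MEM
  cy3 -> i5 (ld.MEM) RAW r2
  cy4 -> i6+i7 (mul.MUL+add.ALU) 2-wide

ISSUED = 5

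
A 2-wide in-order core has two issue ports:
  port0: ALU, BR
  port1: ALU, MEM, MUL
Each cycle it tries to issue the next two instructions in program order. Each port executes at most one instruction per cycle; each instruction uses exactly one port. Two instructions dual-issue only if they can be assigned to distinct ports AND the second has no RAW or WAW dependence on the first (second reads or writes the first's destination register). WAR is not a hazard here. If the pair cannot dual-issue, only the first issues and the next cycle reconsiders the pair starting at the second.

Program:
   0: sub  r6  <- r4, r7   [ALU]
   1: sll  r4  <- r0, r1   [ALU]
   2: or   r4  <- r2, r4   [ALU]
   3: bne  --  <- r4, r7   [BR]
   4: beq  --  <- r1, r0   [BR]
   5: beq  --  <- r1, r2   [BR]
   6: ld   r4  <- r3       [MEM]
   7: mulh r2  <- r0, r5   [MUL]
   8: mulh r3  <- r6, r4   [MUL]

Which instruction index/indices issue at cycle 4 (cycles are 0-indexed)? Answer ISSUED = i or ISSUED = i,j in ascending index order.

[0] i0,i1  sub+sll  -- 2-wide
[1] i2  or  -- RAW r4
[2] i3  bne  -- no-port BR/BR
[3] i4  beq  -- no-port BR/BR
[4] i5,i6  beq+ld  -- 2-wide
[5] i7  mulh  -- no-port MUL/MUL
[6] i8  mulh  -- tail

ISSUED = 5,6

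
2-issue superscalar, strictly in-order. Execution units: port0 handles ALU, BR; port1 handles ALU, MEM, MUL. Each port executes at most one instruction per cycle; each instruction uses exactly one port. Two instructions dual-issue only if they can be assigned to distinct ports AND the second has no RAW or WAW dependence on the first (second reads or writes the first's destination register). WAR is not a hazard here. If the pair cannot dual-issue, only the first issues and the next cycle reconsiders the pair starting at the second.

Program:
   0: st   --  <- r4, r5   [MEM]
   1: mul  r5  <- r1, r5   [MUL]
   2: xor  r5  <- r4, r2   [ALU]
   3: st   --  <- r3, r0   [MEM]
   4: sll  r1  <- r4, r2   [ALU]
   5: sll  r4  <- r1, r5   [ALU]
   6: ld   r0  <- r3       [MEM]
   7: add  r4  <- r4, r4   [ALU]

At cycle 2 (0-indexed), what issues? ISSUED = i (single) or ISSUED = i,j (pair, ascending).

ISSUED = 2,3

#0 head=0: st i0 no-port MEM/MUL
#1 head=1: mul i1 WAW r5
#2 head=2: xor+st i2/i3 2-wide
#3 head=4: sll i4 RAW r1
#4 head=5: sll+ld i5/i6 2-wide
#5 head=7: add i7 tail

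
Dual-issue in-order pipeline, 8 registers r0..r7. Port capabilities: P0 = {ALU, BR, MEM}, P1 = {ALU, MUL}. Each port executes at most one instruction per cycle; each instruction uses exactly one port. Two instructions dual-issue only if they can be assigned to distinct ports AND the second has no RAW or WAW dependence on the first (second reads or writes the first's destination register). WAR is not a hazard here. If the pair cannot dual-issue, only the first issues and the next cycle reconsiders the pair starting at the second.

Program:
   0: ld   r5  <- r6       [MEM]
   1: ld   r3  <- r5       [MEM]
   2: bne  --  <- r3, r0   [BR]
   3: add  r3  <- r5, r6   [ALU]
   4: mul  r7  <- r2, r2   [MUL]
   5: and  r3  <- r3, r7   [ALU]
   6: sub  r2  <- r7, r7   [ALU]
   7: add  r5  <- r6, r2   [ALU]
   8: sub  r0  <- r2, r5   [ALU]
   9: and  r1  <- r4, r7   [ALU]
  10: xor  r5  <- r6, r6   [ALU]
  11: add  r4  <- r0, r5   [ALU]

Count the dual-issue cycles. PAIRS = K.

c0: i0 ld  no-port MEM/MEM
c1: i1 ld  no-port MEM/BR
c2: i2&i3 bne+add  2-wide
c3: i4 mul  RAW r7
c4: i5&i6 and+sub  2-wide
c5: i7 add  RAW r5
c6: i8&i9 sub+and  2-wide
c7: i10 xor  RAW r5
c8: i11 add  tail

PAIRS = 3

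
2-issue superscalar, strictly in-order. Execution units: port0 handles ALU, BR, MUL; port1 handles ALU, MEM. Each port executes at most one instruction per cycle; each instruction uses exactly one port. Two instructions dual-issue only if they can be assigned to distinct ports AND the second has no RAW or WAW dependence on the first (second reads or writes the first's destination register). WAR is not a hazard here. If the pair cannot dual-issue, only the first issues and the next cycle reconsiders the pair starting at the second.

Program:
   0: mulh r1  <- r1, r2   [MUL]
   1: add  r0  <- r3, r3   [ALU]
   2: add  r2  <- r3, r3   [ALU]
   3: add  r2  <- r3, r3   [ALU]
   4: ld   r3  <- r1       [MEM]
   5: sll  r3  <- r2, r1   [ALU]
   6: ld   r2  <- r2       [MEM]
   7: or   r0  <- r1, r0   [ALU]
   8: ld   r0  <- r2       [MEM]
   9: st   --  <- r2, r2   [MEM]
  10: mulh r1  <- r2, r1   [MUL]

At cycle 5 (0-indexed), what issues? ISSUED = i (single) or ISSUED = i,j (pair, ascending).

0. mulh;add @i0&i1  | pair
1. add @i2  | WAW r2
2. add;ld @i3&i4  | pair
3. sll;ld @i5&i6  | pair
4. or @i7  | WAW r0
5. ld @i8  | no-port MEM/MEM
6. st;mulh @i9&i10  | pair

ISSUED = 8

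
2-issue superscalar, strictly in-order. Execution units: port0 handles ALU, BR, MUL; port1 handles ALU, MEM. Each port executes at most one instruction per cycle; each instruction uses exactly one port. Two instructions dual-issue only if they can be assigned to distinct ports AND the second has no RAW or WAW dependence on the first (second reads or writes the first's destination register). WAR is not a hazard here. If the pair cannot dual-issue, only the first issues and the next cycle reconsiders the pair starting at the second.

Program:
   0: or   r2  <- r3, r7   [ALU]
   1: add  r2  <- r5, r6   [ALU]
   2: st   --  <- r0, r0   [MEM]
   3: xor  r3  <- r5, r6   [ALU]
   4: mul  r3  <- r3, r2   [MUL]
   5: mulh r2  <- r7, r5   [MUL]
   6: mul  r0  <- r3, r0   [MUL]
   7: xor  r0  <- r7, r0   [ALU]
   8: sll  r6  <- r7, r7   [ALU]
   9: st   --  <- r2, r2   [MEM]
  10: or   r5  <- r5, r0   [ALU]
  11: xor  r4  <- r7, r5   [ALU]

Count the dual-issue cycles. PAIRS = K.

t=0 i0:or ; WAW r2
t=1 i1,i2:add;st ; 2-wide
t=2 i3:xor ; RAW+WAW r3
t=3 i4:mul ; no-port MUL/MUL
t=4 i5:mulh ; no-port MUL/MUL
t=5 i6:mul ; RAW+WAW r0
t=6 i7,i8:xor;sll ; 2-wide
t=7 i9,i10:st;or ; 2-wide
t=8 i11:xor ; tail

PAIRS = 3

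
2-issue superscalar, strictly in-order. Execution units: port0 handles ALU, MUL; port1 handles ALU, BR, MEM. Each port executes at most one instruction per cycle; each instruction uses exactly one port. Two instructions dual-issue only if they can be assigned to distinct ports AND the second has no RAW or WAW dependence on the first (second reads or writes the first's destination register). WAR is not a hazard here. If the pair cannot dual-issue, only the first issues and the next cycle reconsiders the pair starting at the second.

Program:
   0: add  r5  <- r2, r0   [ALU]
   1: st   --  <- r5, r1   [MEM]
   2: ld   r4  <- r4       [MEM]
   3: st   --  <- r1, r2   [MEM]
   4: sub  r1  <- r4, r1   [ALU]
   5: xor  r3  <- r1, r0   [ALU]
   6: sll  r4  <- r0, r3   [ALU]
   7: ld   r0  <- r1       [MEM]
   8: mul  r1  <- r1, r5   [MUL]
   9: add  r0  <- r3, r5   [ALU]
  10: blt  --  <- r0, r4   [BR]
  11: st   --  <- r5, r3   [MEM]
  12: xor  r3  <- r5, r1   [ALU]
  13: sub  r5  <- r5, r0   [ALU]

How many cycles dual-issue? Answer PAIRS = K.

PAIRS = 4

t=0 i0:add.ALU ; RAW r5
t=1 i1:st.MEM ; no-port MEM/MEM
t=2 i2:ld.MEM ; no-port MEM/MEM
t=3 i3/i4:st.MEM;sub.ALU ; 2-wide
t=4 i5:xor.ALU ; RAW r3
t=5 i6/i7:sll.ALU;ld.MEM ; 2-wide
t=6 i8/i9:mul.MUL;add.ALU ; 2-wide
t=7 i10:blt.BR ; no-port BR/MEM
t=8 i11/i12:st.MEM;xor.ALU ; 2-wide
t=9 i13:sub.ALU ; tail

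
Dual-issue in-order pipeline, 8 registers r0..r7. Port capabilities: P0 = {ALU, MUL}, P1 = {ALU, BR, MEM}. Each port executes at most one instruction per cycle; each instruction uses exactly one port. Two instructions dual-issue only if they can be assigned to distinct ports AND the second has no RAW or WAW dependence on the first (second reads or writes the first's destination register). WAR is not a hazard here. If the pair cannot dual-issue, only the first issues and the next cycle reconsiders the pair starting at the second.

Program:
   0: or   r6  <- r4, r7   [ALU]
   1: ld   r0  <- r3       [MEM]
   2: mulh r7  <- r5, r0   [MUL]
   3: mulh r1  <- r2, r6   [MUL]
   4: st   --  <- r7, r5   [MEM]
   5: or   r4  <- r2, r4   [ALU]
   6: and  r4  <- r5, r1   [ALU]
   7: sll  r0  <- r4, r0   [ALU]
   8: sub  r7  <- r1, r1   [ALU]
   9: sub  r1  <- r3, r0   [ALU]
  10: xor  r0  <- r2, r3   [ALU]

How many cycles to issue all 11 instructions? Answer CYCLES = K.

0. or;ld @i0/i1  | 2-wide
1. mulh @i2  | no-port MUL/MUL
2. mulh;st @i3/i4  | 2-wide
3. or @i5  | WAW r4
4. and @i6  | RAW r4
5. sll;sub @i7/i8  | 2-wide
6. sub;xor @i9/i10  | 2-wide

CYCLES = 7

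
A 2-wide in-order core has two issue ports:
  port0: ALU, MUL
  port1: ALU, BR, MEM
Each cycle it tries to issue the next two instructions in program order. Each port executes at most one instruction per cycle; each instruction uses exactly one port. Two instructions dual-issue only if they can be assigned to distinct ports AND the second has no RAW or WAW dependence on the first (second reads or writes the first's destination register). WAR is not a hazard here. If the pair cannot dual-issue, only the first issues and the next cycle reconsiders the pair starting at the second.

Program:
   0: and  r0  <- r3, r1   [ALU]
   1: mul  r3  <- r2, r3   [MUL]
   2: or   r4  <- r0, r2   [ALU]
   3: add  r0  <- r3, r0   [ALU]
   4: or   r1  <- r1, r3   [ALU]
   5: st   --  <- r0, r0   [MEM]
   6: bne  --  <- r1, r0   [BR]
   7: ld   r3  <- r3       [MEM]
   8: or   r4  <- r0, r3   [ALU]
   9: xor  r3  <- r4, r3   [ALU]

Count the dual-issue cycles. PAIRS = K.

t=0 i0/i1:and.ALU mul.MUL ; pair
t=1 i2/i3:or.ALU add.ALU ; pair
t=2 i4/i5:or.ALU st.MEM ; pair
t=3 i6:bne.BR ; no-port BR/MEM
t=4 i7:ld.MEM ; RAW r3
t=5 i8:or.ALU ; RAW r4
t=6 i9:xor.ALU ; tail

PAIRS = 3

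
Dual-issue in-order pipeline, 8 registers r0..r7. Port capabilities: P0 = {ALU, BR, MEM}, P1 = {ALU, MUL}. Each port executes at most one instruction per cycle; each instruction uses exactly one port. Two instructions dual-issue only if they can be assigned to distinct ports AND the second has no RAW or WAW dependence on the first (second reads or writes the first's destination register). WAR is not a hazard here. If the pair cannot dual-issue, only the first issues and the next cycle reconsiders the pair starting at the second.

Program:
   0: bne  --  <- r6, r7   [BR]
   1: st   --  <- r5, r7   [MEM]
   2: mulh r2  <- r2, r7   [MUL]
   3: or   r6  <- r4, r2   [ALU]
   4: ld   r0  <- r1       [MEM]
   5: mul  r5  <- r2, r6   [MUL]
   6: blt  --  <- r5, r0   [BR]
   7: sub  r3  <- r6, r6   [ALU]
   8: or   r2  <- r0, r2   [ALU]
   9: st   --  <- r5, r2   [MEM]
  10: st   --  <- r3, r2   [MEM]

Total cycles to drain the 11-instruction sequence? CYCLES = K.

CYCLES = 8

  cy0 -> i0 (bne) no-port BR/MEM
  cy1 -> i1,i2 (st+mulh) pair
  cy2 -> i3,i4 (or+ld) pair
  cy3 -> i5 (mul) RAW r5
  cy4 -> i6,i7 (blt+sub) pair
  cy5 -> i8 (or) RAW r2
  cy6 -> i9 (st) no-port MEM/MEM
  cy7 -> i10 (st) tail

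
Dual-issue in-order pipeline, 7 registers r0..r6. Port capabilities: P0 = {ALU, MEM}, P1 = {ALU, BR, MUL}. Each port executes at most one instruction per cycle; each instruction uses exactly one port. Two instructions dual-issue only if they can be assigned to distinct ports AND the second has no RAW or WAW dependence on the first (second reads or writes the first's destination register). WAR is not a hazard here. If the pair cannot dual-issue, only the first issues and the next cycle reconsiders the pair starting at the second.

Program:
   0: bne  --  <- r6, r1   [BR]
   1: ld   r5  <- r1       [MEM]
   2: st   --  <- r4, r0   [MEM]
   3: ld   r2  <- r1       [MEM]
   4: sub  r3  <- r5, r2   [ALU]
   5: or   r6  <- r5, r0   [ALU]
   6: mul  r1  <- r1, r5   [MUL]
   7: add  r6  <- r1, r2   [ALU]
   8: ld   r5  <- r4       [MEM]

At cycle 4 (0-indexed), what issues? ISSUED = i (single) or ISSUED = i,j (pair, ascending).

#0 head=0: bne+ld i0&i1 dual
#1 head=2: st i2 no-port MEM/MEM
#2 head=3: ld i3 RAW r2
#3 head=4: sub+or i4&i5 dual
#4 head=6: mul i6 RAW r1
#5 head=7: add+ld i7&i8 dual

ISSUED = 6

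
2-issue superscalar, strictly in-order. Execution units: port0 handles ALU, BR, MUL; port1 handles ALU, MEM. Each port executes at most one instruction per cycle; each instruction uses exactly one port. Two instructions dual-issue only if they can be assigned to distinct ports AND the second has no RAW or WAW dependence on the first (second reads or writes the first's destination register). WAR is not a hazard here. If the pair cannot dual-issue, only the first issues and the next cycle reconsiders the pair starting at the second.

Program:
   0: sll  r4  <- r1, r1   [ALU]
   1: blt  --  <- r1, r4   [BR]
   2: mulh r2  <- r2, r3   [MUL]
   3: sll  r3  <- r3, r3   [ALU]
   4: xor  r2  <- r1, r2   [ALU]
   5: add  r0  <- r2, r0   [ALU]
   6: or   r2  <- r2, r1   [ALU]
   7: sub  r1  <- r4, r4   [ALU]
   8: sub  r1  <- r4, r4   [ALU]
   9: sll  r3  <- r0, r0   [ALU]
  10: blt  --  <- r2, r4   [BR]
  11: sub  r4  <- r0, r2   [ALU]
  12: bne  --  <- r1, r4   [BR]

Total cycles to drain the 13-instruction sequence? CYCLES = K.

#0 head=0: sll.ALU i0 RAW r4
#1 head=1: blt.BR i1 no-port BR/MUL
#2 head=2: mulh.MUL/sll.ALU i2+i3 dual
#3 head=4: xor.ALU i4 RAW r2
#4 head=5: add.ALU/or.ALU i5+i6 dual
#5 head=7: sub.ALU i7 WAW r1
#6 head=8: sub.ALU/sll.ALU i8+i9 dual
#7 head=10: blt.BR/sub.ALU i10+i11 dual
#8 head=12: bne.BR i12 tail

CYCLES = 9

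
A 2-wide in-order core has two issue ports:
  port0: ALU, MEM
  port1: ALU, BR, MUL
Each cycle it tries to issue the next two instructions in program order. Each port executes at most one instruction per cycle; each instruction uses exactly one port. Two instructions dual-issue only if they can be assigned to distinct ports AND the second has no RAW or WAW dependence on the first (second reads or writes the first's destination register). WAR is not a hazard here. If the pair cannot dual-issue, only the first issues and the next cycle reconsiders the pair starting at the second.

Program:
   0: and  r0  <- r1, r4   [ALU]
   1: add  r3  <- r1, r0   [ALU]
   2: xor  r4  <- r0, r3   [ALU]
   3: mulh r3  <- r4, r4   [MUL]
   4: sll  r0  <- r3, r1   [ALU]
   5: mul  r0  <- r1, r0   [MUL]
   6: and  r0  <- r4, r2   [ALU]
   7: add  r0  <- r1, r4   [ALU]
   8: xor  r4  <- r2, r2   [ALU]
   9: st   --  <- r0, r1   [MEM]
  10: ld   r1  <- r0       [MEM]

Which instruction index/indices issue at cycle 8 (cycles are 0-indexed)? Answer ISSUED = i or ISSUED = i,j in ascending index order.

ISSUED = 9

#0 head=0: and i0 RAW r0
#1 head=1: add i1 RAW r3
#2 head=2: xor i2 RAW r4
#3 head=3: mulh i3 RAW r3
#4 head=4: sll i4 RAW+WAW r0
#5 head=5: mul i5 WAW r0
#6 head=6: and i6 WAW r0
#7 head=7: add xor i7&i8 2-wide
#8 head=9: st i9 no-port MEM/MEM
#9 head=10: ld i10 tail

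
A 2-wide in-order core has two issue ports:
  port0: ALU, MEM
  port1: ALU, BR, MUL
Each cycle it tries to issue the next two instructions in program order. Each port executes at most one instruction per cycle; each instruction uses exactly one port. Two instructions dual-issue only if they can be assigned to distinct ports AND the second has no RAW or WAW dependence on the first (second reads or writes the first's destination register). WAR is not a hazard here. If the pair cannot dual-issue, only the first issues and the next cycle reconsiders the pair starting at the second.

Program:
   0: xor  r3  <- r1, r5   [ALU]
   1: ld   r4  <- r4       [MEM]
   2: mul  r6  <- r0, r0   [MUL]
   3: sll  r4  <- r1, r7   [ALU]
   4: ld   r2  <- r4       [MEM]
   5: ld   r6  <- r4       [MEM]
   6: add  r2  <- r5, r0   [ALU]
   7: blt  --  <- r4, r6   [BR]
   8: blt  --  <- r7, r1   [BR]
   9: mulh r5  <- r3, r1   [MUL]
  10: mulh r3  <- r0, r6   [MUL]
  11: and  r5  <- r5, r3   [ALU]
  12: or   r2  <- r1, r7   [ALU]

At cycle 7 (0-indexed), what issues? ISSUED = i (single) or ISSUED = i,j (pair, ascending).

ISSUED = 10

0. xor ld @i0+i1  | 2-wide
1. mul sll @i2+i3  | 2-wide
2. ld @i4  | no-port MEM/MEM
3. ld add @i5+i6  | 2-wide
4. blt @i7  | no-port BR/BR
5. blt @i8  | no-port BR/MUL
6. mulh @i9  | no-port MUL/MUL
7. mulh @i10  | RAW r3
8. and or @i11+i12  | 2-wide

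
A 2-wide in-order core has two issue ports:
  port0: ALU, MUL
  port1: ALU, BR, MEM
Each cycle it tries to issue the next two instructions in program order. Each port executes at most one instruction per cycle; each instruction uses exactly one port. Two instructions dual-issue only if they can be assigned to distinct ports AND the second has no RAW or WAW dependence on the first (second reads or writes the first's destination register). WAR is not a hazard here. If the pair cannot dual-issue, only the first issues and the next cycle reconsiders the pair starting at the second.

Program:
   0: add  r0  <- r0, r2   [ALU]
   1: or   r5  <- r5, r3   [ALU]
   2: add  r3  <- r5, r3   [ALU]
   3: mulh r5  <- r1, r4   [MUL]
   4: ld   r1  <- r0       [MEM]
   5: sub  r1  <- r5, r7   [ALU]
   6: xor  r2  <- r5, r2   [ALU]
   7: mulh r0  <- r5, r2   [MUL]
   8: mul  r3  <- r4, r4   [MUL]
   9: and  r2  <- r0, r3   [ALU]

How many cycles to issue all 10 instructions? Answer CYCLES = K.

CYCLES = 7

c0: i0/i1 add.ALU;or.ALU  2-wide
c1: i2/i3 add.ALU;mulh.MUL  2-wide
c2: i4 ld.MEM  WAW r1
c3: i5/i6 sub.ALU;xor.ALU  2-wide
c4: i7 mulh.MUL  no-port MUL/MUL
c5: i8 mul.MUL  RAW r3
c6: i9 and.ALU  tail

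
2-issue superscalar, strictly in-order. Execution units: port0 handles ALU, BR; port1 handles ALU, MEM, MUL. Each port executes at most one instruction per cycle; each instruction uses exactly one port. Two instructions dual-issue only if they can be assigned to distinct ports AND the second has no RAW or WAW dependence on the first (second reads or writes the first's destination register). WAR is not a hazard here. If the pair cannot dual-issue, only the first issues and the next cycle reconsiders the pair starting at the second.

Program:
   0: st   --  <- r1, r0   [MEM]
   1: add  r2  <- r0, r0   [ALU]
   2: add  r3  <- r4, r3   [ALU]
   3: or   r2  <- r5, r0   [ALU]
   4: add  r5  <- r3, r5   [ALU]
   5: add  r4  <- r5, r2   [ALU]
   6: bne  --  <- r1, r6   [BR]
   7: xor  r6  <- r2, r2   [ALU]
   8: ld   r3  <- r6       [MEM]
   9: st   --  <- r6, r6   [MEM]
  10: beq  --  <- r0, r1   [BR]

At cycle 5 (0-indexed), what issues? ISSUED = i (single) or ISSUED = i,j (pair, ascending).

[0] i0,i1  st/add  -- 2-wide
[1] i2,i3  add/or  -- 2-wide
[2] i4  add  -- RAW r5
[3] i5,i6  add/bne  -- 2-wide
[4] i7  xor  -- RAW r6
[5] i8  ld  -- no-port MEM/MEM
[6] i9,i10  st/beq  -- 2-wide

ISSUED = 8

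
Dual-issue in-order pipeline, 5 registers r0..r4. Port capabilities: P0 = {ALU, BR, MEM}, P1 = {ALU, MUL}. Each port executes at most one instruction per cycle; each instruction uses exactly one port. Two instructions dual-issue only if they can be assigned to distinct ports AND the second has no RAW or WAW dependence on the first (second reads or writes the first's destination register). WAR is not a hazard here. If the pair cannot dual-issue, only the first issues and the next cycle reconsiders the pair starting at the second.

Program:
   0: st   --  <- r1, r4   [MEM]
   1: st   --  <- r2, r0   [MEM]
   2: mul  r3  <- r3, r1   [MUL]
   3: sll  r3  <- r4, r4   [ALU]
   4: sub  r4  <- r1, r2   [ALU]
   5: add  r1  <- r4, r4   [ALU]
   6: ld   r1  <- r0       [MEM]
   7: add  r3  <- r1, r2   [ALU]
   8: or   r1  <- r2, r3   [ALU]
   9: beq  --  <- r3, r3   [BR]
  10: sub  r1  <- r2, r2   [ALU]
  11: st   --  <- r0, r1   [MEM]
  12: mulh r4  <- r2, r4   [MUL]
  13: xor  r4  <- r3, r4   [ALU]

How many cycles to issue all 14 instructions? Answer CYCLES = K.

CYCLES = 10

0. st.MEM @i0  | no-port MEM/MEM
1. st.MEM+mul.MUL @i1&i2  | dual
2. sll.ALU+sub.ALU @i3&i4  | dual
3. add.ALU @i5  | WAW r1
4. ld.MEM @i6  | RAW r1
5. add.ALU @i7  | RAW r3
6. or.ALU+beq.BR @i8&i9  | dual
7. sub.ALU @i10  | RAW r1
8. st.MEM+mulh.MUL @i11&i12  | dual
9. xor.ALU @i13  | tail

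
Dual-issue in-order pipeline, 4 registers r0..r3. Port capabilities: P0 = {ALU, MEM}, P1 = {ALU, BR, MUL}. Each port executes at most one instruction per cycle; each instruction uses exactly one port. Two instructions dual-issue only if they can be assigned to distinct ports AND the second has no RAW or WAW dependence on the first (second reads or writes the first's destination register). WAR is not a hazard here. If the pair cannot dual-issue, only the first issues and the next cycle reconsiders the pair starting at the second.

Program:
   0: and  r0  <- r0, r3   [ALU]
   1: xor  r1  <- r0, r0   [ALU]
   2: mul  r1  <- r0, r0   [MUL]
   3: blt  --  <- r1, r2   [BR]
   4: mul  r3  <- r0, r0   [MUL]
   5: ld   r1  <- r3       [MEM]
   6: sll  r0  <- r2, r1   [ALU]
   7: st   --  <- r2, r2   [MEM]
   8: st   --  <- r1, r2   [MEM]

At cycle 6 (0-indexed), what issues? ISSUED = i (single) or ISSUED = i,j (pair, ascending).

#0 head=0: and.ALU i0 RAW r0
#1 head=1: xor.ALU i1 WAW r1
#2 head=2: mul.MUL i2 no-port MUL/BR
#3 head=3: blt.BR i3 no-port BR/MUL
#4 head=4: mul.MUL i4 RAW r3
#5 head=5: ld.MEM i5 RAW r1
#6 head=6: sll.ALU st.MEM i6/i7 2-wide
#7 head=8: st.MEM i8 tail

ISSUED = 6,7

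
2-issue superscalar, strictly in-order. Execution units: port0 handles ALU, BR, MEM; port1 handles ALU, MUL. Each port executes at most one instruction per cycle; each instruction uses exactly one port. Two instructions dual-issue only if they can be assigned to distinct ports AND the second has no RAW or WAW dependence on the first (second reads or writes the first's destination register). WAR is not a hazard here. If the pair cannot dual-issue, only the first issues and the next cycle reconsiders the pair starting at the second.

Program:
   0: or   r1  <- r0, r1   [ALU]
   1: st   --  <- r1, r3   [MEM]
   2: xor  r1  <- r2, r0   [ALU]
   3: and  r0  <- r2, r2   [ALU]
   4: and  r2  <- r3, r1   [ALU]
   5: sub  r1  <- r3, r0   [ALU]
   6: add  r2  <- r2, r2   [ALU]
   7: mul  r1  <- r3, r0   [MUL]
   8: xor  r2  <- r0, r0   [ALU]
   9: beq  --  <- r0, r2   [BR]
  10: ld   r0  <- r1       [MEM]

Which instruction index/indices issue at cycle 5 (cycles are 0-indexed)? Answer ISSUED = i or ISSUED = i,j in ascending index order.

#0 head=0: or i0 RAW r1
#1 head=1: st;xor i1&i2 2-wide
#2 head=3: and;and i3&i4 2-wide
#3 head=5: sub;add i5&i6 2-wide
#4 head=7: mul;xor i7&i8 2-wide
#5 head=9: beq i9 no-port BR/MEM
#6 head=10: ld i10 tail

ISSUED = 9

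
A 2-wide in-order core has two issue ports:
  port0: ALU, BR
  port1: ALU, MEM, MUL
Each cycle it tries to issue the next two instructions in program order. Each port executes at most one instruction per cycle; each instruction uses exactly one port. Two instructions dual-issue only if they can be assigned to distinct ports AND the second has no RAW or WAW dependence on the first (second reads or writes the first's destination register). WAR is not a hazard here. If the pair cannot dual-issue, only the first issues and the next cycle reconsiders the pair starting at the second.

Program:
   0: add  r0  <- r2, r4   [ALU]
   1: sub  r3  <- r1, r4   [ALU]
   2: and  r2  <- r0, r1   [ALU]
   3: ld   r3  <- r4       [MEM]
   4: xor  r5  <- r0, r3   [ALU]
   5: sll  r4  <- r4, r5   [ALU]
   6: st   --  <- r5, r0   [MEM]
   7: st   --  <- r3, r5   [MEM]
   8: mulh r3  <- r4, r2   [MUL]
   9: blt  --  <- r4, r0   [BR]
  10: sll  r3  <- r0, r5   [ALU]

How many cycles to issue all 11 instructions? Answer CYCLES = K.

#0 head=0: add/sub i0+i1 2-wide
#1 head=2: and/ld i2+i3 2-wide
#2 head=4: xor i4 RAW r5
#3 head=5: sll/st i5+i6 2-wide
#4 head=7: st i7 no-port MEM/MUL
#5 head=8: mulh/blt i8+i9 2-wide
#6 head=10: sll i10 tail

CYCLES = 7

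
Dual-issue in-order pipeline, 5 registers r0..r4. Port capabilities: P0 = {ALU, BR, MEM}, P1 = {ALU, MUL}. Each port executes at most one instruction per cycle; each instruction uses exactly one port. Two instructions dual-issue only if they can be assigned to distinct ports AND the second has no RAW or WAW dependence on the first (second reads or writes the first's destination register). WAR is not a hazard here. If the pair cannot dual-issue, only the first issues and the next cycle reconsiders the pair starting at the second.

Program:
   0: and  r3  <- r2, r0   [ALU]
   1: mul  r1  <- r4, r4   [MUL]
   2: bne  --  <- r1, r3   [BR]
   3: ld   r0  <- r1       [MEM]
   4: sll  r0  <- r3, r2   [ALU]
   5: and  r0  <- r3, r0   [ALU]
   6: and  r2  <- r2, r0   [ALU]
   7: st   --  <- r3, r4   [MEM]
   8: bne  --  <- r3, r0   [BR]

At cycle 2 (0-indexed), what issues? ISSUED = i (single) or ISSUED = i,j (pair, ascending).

ISSUED = 3

[0] i0+i1  and.ALU/mul.MUL  -- 2-wide
[1] i2  bne.BR  -- no-port BR/MEM
[2] i3  ld.MEM  -- WAW r0
[3] i4  sll.ALU  -- RAW+WAW r0
[4] i5  and.ALU  -- RAW r0
[5] i6+i7  and.ALU/st.MEM  -- 2-wide
[6] i8  bne.BR  -- tail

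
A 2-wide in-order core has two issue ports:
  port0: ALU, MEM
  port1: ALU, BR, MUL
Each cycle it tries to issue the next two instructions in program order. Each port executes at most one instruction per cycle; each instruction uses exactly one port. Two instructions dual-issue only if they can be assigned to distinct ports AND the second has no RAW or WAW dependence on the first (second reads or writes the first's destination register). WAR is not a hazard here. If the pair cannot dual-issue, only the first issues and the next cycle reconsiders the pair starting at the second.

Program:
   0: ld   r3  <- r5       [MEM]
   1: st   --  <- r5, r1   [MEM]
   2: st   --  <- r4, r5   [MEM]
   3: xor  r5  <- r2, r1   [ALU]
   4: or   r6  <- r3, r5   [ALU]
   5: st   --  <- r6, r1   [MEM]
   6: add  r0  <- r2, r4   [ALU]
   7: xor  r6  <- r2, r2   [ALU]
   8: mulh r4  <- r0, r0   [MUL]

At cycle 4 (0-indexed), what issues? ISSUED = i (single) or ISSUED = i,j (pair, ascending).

ISSUED = 5,6

  cy0 -> i0 (ld) no-port MEM/MEM
  cy1 -> i1 (st) no-port MEM/MEM
  cy2 -> i2&i3 (st xor) 2-wide
  cy3 -> i4 (or) RAW r6
  cy4 -> i5&i6 (st add) 2-wide
  cy5 -> i7&i8 (xor mulh) 2-wide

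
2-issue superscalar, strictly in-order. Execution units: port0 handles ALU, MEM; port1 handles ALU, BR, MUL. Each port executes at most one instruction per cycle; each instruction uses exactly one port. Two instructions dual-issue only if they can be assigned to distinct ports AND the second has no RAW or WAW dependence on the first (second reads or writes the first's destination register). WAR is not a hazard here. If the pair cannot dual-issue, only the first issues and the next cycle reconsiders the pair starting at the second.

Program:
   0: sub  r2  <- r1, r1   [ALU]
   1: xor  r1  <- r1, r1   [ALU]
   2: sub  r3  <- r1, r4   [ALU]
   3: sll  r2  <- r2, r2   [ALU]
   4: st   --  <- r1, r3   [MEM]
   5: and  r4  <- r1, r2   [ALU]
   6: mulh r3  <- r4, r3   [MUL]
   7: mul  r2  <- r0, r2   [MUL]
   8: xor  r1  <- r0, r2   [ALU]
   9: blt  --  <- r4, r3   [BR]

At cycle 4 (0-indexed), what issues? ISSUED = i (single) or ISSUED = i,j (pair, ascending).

t=0 i0,i1:sub;xor ; pair
t=1 i2,i3:sub;sll ; pair
t=2 i4,i5:st;and ; pair
t=3 i6:mulh ; no-port MUL/MUL
t=4 i7:mul ; RAW r2
t=5 i8,i9:xor;blt ; pair

ISSUED = 7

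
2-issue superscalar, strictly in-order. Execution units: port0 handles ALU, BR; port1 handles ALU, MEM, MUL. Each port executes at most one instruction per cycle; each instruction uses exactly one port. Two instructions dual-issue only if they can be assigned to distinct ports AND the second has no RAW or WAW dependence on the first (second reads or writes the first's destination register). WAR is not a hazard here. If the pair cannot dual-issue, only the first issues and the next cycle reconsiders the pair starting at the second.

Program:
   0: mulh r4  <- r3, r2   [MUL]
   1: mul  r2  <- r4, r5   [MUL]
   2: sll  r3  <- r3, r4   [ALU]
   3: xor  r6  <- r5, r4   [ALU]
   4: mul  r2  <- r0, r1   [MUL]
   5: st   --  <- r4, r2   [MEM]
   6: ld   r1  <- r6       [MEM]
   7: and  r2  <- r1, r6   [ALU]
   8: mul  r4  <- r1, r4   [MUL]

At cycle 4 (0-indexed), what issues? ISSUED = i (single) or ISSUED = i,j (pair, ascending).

t=0 i0:mulh.MUL ; no-port MUL/MUL
t=1 i1&i2:mul.MUL/sll.ALU ; dual
t=2 i3&i4:xor.ALU/mul.MUL ; dual
t=3 i5:st.MEM ; no-port MEM/MEM
t=4 i6:ld.MEM ; RAW r1
t=5 i7&i8:and.ALU/mul.MUL ; dual

ISSUED = 6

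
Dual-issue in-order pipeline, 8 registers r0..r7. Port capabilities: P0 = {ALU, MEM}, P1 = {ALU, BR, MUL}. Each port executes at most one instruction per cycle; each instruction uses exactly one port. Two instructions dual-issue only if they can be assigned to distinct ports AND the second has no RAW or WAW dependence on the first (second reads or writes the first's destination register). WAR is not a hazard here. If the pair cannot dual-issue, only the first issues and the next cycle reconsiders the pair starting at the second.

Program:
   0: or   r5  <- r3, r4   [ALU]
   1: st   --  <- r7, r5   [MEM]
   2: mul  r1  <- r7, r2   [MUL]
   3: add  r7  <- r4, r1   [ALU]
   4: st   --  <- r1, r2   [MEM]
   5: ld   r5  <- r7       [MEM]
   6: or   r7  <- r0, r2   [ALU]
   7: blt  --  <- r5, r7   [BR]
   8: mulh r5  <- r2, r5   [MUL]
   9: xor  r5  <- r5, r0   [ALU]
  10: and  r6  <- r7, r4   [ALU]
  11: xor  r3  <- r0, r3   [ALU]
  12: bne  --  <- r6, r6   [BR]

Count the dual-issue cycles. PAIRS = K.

PAIRS = 5

0. or @i0  | RAW r5
1. st/mul @i1+i2  | dual
2. add/st @i3+i4  | dual
3. ld/or @i5+i6  | dual
4. blt @i7  | no-port BR/MUL
5. mulh @i8  | RAW+WAW r5
6. xor/and @i9+i10  | dual
7. xor/bne @i11+i12  | dual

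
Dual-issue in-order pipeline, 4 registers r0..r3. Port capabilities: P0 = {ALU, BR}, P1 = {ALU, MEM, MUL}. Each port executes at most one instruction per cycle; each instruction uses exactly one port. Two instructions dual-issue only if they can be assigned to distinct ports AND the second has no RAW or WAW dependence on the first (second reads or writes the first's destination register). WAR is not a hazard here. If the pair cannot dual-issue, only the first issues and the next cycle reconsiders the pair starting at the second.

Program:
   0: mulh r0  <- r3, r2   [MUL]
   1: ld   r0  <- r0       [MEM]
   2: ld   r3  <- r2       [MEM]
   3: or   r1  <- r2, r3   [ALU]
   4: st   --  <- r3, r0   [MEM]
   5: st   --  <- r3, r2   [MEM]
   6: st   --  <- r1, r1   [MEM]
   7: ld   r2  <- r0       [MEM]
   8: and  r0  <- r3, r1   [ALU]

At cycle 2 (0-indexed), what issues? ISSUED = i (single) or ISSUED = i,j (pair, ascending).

0. mulh @i0  | no-port MUL/MEM
1. ld @i1  | no-port MEM/MEM
2. ld @i2  | RAW r3
3. or;st @i3&i4  | dual
4. st @i5  | no-port MEM/MEM
5. st @i6  | no-port MEM/MEM
6. ld;and @i7&i8  | dual

ISSUED = 2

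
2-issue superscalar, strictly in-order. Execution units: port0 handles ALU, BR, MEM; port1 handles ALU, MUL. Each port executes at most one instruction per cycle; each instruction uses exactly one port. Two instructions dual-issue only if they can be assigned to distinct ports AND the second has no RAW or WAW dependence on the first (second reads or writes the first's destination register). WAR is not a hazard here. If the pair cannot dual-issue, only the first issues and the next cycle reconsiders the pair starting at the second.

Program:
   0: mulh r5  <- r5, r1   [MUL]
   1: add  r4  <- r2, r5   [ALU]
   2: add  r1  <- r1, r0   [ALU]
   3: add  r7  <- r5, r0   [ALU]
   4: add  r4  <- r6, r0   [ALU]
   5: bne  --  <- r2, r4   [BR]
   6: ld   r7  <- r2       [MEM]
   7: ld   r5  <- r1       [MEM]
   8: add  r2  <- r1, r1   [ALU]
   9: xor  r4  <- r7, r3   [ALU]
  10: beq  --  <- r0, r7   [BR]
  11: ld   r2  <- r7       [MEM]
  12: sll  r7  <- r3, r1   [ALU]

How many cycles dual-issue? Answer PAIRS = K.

PAIRS = 5

#0 head=0: mulh.MUL i0 RAW r5
#1 head=1: add.ALU+add.ALU i1,i2 pair
#2 head=3: add.ALU+add.ALU i3,i4 pair
#3 head=5: bne.BR i5 no-port BR/MEM
#4 head=6: ld.MEM i6 no-port MEM/MEM
#5 head=7: ld.MEM+add.ALU i7,i8 pair
#6 head=9: xor.ALU+beq.BR i9,i10 pair
#7 head=11: ld.MEM+sll.ALU i11,i12 pair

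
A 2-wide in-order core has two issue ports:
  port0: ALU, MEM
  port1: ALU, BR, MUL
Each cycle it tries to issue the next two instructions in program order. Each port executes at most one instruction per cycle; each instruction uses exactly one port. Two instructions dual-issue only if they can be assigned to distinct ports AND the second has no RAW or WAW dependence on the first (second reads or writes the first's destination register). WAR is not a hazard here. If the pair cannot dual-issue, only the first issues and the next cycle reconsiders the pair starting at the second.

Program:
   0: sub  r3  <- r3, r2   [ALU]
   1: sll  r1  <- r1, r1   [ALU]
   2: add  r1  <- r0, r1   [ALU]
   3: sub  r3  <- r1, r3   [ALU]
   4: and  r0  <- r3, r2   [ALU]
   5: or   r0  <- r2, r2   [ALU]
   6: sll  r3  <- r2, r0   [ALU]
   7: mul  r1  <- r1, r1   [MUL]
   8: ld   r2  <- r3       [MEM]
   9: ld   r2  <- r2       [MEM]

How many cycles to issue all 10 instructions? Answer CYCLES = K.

[0] i0+i1  sub.ALU/sll.ALU  -- pair
[1] i2  add.ALU  -- RAW r1
[2] i3  sub.ALU  -- RAW r3
[3] i4  and.ALU  -- WAW r0
[4] i5  or.ALU  -- RAW r0
[5] i6+i7  sll.ALU/mul.MUL  -- pair
[6] i8  ld.MEM  -- no-port MEM/MEM
[7] i9  ld.MEM  -- tail

CYCLES = 8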